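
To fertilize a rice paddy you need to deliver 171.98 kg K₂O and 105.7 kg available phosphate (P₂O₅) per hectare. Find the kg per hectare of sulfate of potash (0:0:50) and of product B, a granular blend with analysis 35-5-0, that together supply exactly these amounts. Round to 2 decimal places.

343.96 kg sulfate of potash, 2114.00 kg product B

Per-hectare balance (a = sulfate of potash, b = product B):
K₂O: 0.5·a + 0·b = 171.98
P₂O₅: 0·a + 0.05·b = 105.7
Solving simultaneously: a = 343.96, b = 2114.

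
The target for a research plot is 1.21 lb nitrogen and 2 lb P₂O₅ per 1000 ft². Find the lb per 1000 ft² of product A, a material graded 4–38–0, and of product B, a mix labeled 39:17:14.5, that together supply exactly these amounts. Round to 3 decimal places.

Per-1000 ft² balance (a = product A, b = product B):
N: 0.04·a + 0.39·b = 1.21
P₂O₅: 0.38·a + 0.17·b = 2
Eliminate b: (row1) − 0.39/0.17·(row2) → -0.831765·a = -3.37824, so a = 4.06153.
Then b = (2 − 0.38·4.06153) / 0.17 = 2.685997.

4.062 lb product A, 2.686 lb product B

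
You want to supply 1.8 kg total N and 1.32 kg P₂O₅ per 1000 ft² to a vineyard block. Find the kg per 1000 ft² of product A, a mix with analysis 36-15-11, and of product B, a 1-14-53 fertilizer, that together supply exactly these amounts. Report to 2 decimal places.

4.88 kg product A, 4.20 kg product B

With a, b = kg per 1000 ft² of product A and product B:
N: 0.36·a + 0.01·b = 1.8
P₂O₅: 0.15·a + 0.14·b = 1.32
Eliminate b: (row1) − 0.01/0.14·(row2) → 0.349286·a = 1.70571, so a = 4.88344.
Then b = (1.32 − 0.15·4.88344) / 0.14 = 4.19632.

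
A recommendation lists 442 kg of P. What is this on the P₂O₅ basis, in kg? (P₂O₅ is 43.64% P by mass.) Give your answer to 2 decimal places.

1012.83 kg P₂O₅

P₂O₅ = 442 / 0.4364 = 1012.832 kg.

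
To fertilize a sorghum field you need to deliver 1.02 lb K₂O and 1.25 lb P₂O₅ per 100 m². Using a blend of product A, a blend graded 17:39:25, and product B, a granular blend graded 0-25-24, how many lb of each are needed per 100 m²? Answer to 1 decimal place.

1.4 lb product A, 2.7 lb product B

With a, b = lb per 100 m² of product A and product B:
K₂O: 0.25·a + 0.24·b = 1.02
P₂O₅: 0.39·a + 0.25·b = 1.25
Eliminate a: (row1) − 0.25/0.39·(row2) → 0.0797436·b = 0.218718, so b = 2.74277.
Back-substitute: a = (1.02 − 0.24·2.74277) / 0.25 = 1.44695.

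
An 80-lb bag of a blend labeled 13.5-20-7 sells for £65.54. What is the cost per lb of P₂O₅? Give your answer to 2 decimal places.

£4.10 per lb P₂O₅

P₂O₅ in bag = 80 × 20% = 16 lb.
Cost per lb P₂O₅ = £65.54 / 16 = £4.0963.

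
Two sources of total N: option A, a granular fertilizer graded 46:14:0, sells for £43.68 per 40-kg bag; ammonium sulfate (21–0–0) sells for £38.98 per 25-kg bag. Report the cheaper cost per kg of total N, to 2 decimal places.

£2.37 per kg N (option A)

option A: N per bag = 40 × 46% = 18.4 kg; cost = 43.68 / 18.4 = £2.3739/kg N.
ammonium sulfate: N per bag = 25 × 21% = 5.25 kg; cost = 38.98 / 5.25 = £7.4248/kg N.
option A is cheaper.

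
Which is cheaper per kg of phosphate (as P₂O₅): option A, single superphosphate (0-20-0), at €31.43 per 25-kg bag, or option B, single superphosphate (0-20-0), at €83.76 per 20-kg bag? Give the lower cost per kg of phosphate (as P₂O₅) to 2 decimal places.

€6.29 per kg P₂O₅ (option A)

option A: P₂O₅ per bag = 25 × 20% = 5 kg; cost = 31.43 / 5 = €6.2860/kg P₂O₅.
option B: P₂O₅ per bag = 20 × 20% = 4 kg; cost = 83.76 / 4 = €20.9400/kg P₂O₅.
option A is cheaper.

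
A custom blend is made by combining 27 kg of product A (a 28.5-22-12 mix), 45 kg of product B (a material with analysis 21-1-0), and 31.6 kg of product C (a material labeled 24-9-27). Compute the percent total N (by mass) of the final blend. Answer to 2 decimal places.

23.87% N

Total mass = 27 + 45 + 31.6 = 103.6 kg.
N mass = 28.5%×27 + 21%×45 + 24%×31.6 = 24.729 kg.
% N = 24.729 / 103.6 = 23.8697%.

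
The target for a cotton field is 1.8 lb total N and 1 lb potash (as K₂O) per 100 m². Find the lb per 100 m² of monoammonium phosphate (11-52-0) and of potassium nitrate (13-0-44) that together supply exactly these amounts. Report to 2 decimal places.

Per-100 m² balance (a = monoammonium phosphate, b = potassium nitrate):
N: 0.11·a + 0.13·b = 1.8
K₂O: 0·a + 0.44·b = 1
Solving simultaneously: a = 13.6777, b = 2.27273.

13.68 lb monoammonium phosphate, 2.27 lb potassium nitrate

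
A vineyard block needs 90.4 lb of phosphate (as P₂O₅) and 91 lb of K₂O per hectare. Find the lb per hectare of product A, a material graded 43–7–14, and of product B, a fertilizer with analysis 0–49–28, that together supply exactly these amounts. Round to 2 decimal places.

393.43 lb product A, 128.29 lb product B

Let a = lb of product A, b = lb of product B (per hectare).
P₂O₅: 0.07·a + 0.49·b = 90.4
K₂O: 0.14·a + 0.28·b = 91
Solving simultaneously: a = 393.429, b = 128.286.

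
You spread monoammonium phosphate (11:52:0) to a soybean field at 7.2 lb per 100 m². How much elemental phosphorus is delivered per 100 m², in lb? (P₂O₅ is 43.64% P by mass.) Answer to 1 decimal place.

P₂O₅ per 100 m² = 7.2 × 52% = 3.744 lb.
Elemental P = 3.744 × 0.4364 = 1.63388 lb per 100 m².

1.6 lb P per hundred sq m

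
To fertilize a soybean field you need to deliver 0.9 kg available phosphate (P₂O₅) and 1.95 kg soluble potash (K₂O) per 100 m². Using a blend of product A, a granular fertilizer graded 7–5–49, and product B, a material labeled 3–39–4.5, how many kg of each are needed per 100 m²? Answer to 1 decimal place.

3.8 kg product A, 1.8 kg product B

Let a = kg of product A, b = kg of product B (per 100 m²).
P₂O₅: 0.05·a + 0.39·b = 0.9
K₂O: 0.49·a + 0.045·b = 1.95
Solving simultaneously: a = 3.81255, b = 1.8189.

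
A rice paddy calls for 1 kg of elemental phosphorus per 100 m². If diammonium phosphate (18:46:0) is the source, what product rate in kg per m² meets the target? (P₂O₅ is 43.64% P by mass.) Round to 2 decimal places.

As P₂O₅: 1 / 0.4364 = 2.29148 kg per 100 m².
Product per 100 m² = 2.29148 / 46% = 4.98147 kg.
Convert to per m²: 4.98147 × 0.01 = 0.0498147 kg.

0.05 kg of product per sq m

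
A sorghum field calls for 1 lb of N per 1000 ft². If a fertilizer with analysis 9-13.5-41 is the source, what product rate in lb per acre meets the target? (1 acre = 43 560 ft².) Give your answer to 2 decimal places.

484.00 lb of product per acre

Product per 1000 ft² = 1 / 9% = 11.1111 lb.
Convert to per acre: 11.1111 × 43.56 = 484 lb.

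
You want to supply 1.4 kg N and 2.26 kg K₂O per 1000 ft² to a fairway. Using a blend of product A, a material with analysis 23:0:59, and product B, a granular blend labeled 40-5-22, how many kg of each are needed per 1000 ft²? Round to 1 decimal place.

With a, b = kg per 1000 ft² of product A and product B:
N: 0.23·a + 0.4·b = 1.4
K₂O: 0.59·a + 0.22·b = 2.26
Eliminate b: (row1) − 0.4/0.22·(row2) → -0.842727·a = -2.70909, so a = 3.21467.
Then b = (2.26 − 0.59·3.21467) / 0.22 = 1.65156.

3.2 kg product A, 1.7 kg product B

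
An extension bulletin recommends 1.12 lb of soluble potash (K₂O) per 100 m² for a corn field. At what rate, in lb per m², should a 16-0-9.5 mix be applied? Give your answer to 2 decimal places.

0.12 lb of product per sq m

Product per 100 m² = 1.12 / 9.5% = 11.7895 lb.
Convert to per m²: 11.7895 × 0.01 = 0.117895 lb.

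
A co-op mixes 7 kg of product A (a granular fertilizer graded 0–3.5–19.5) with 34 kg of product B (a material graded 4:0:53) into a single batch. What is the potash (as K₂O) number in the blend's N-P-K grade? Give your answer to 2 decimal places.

Total mass = 7 + 34 = 41 kg.
K₂O mass = 19.5%×7 + 53%×34 = 19.385 kg.
% K₂O = 19.385 / 41 = 47.2805%.

47.28% K₂O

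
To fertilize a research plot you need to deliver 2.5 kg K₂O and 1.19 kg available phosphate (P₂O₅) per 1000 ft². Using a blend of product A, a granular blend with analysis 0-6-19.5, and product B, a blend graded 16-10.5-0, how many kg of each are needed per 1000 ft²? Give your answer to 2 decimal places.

Per-1000 ft² balance (a = product A, b = product B):
K₂O: 0.195·a + 0·b = 2.5
P₂O₅: 0.06·a + 0.105·b = 1.19
Eliminate a: (row1) − 0.195/0.06·(row2) → -0.34125·b = -1.3675, so b = 4.00733.
Back-substitute: a = (2.5 − 0·4.00733) / 0.195 = 12.8205.

12.82 kg product A, 4.01 kg product B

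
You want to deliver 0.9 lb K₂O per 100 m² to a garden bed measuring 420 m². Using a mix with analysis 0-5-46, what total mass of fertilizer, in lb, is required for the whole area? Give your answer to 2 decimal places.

Product per 100 m² = 0.9 / 46% = 1.95652 lb.
Total product = 1.95652 × 420 / 100 = 8.21739 lb.

8.22 lb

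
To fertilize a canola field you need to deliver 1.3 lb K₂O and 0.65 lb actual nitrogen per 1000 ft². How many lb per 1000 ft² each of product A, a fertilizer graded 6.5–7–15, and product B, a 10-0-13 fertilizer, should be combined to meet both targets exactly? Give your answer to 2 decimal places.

6.95 lb product A, 1.98 lb product B

Per-1000 ft² balance (a = product A, b = product B):
K₂O: 0.15·a + 0.13·b = 1.3
N: 0.065·a + 0.1·b = 0.65
Eliminate b: (row1) − 0.13/0.1·(row2) → 0.0655·a = 0.455, so a = 6.94656.
Then b = (0.65 − 0.065·6.94656) / 0.1 = 1.98473.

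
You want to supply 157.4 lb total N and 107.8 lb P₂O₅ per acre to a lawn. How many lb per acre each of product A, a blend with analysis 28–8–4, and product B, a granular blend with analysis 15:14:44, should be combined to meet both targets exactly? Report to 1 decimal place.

215.7 lb product A, 646.8 lb product B

Let a = lb of product A, b = lb of product B (per acre).
N: 0.28·a + 0.15·b = 157.4
P₂O₅: 0.08·a + 0.14·b = 107.8
From row1: a = (157.4 − 0.15·b) / 0.28.
Into row2: 0.08·(157.4 − 0.15·b)/0.28 + 0.14·b = 107.8 → b = 646.765, a = 215.662.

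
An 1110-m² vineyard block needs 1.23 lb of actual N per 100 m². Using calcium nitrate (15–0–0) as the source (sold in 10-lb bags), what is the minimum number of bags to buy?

10 bags

Product per 100 m² = 1.23 / 15% = 8.2 lb.
Total product = 8.2 × 1110 / 100 = 91.02 lb.
Bags = ⌈91.02 / 10⌉ = 10.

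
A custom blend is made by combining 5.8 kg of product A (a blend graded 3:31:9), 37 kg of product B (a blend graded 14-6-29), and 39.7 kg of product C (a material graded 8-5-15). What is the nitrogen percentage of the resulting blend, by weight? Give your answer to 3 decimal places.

Total mass = 5.8 + 37 + 39.7 = 82.5 kg.
N mass = 3%×5.8 + 14%×37 + 8%×39.7 = 8.53 kg.
% N = 8.53 / 82.5 = 10.3394%.

10.339% N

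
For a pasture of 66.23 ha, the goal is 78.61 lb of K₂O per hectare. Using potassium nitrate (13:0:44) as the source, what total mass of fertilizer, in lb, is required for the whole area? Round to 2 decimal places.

11832.59 lb

Product per hectare = 78.61 / 44% = 178.659 lb.
Total product = 178.659 × 66.23 = 11832.592 lb.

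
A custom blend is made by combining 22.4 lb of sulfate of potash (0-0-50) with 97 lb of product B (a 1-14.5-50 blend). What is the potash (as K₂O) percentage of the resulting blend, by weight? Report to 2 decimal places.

50.00% K₂O

Total mass = 22.4 + 97 = 119.4 lb.
K₂O mass = 50%×22.4 + 50%×97 = 59.7 lb.
% K₂O = 59.7 / 119.4 = 50%.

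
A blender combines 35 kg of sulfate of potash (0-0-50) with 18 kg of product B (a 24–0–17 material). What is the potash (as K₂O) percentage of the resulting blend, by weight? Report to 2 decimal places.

38.79% K₂O

Total mass = 35 + 18 = 53 kg.
K₂O mass = 50%×35 + 17%×18 = 20.56 kg.
% K₂O = 20.56 / 53 = 38.7925%.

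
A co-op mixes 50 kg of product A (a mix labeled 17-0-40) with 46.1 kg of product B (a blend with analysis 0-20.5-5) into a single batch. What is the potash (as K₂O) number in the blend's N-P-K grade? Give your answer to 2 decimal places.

Total mass = 50 + 46.1 = 96.1 kg.
K₂O mass = 40%×50 + 5%×46.1 = 22.305 kg.
% K₂O = 22.305 / 96.1 = 23.2102%.

23.21% K₂O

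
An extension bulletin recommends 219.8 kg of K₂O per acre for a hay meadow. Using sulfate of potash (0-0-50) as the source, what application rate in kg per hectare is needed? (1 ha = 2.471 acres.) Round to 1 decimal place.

Product per acre = 219.8 / 50% = 439.6 kg.
Convert to per hectare: 439.6 × 2.471 = 1086.25 kg.

1086.3 kg of product per hectare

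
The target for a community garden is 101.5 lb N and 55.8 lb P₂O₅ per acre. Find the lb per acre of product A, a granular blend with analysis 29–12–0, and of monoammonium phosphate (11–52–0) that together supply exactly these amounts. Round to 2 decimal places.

Per-acre balance (a = product A, b = monoammonium phosphate):
N: 0.29·a + 0.11·b = 101.5
P₂O₅: 0.12·a + 0.52·b = 55.8
Eliminate a: (row1) − 0.29/0.12·(row2) → -1.14667·b = -33.35, so b = 29.0843.
Back-substitute: a = (101.5 − 0.11·29.0843) / 0.29 = 338.968.

338.97 lb product A, 29.08 lb monoammonium phosphate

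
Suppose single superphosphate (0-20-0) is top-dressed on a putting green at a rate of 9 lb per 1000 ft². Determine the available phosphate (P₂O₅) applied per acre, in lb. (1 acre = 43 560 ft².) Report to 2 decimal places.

P₂O₅ per 1000 ft² = 9 × 20% = 1.8 lb.
Convert to per acre: 1.8 × 43.56 = 78.408 lb.

78.41 lb P₂O₅ per acre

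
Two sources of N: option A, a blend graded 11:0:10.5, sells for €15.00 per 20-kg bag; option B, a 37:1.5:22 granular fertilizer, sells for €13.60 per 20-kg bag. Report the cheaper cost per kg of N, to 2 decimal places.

€1.84 per kg N (option B)

option A: N per bag = 20 × 11% = 2.2 kg; cost = 15.00 / 2.2 = €6.8182/kg N.
option B: N per bag = 20 × 37% = 7.4 kg; cost = 13.60 / 7.4 = €1.8378/kg N.
option B is cheaper.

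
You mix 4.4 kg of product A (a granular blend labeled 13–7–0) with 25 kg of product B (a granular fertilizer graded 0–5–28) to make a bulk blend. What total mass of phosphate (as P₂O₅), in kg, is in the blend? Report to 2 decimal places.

1.56 kg P₂O₅

P₂O₅ mass = 7%×4.4 + 5%×25 = 1.558 kg.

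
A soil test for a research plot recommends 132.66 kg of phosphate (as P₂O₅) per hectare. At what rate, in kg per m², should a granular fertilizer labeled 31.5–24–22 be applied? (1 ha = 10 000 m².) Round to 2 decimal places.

0.06 kg of product per sq m

Product per hectare = 132.66 / 24% = 552.75 kg.
Convert to per m²: 552.75 × 0.0001 = 0.055275 kg.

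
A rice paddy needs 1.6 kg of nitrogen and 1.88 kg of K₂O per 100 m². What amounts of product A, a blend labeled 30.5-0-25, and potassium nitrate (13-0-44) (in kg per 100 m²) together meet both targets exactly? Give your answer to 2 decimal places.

4.52 kg product A, 1.71 kg potassium nitrate

With a, b = kg per 100 m² of product A and potassium nitrate:
N: 0.305·a + 0.13·b = 1.6
K₂O: 0.25·a + 0.44·b = 1.88
Solving simultaneously: a = 4.51917, b = 1.70501.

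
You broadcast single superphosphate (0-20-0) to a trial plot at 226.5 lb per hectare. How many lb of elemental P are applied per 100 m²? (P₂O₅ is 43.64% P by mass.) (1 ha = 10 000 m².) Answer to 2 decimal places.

P₂O₅ per hectare = 226.5 × 20% = 45.3 lb.
Elemental P = 45.3 × 0.4364 = 19.7689 lb per hectare.
Convert to per 100 m²: 19.7689 × 0.01 = 0.197689 lb.

0.20 lb P per hundred sq m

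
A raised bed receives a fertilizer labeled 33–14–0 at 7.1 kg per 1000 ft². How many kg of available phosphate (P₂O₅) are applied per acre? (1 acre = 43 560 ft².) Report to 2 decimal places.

P₂O₅ per 1000 ft² = 7.1 × 14% = 0.994 kg.
Convert to per acre: 0.994 × 43.56 = 43.2986 kg.

43.30 kg P₂O₅ per acre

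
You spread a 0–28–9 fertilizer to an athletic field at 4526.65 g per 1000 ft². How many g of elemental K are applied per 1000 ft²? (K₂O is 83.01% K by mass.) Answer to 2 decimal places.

338.18 g K per thousand sq ft

K₂O per 1000 ft² = 4526.65 × 9% = 407.399 g.
Elemental K = 407.399 × 0.8301 = 338.181 g per 1000 ft².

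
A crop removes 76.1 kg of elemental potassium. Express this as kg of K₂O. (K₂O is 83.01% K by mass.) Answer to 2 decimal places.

91.68 kg K₂O

K₂O = 76.1 / 0.8301 = 91.6757 kg.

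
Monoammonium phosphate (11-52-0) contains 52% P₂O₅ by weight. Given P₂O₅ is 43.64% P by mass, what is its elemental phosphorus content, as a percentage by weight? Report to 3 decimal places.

%P = 52 × 0.4364 = 22.6928%.

22.693% P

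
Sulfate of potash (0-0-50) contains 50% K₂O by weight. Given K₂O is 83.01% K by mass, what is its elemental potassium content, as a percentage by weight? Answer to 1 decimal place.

41.5% K

%K = 50 × 0.8301 = 41.505%.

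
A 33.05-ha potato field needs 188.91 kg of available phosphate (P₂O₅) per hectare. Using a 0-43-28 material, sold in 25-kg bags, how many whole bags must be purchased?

Product per hectare = 188.91 / 43% = 439.326 kg.
Total product = 439.326 × 33.05 = 14519.7 kg.
Bags = ⌈14519.7 / 25⌉ = 581.

581 bags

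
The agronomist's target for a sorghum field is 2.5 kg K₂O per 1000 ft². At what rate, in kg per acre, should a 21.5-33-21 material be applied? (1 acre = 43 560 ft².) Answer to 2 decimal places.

Product per 1000 ft² = 2.5 / 21% = 11.9048 kg.
Convert to per acre: 11.9048 × 43.56 = 518.571 kg.

518.57 kg of product per acre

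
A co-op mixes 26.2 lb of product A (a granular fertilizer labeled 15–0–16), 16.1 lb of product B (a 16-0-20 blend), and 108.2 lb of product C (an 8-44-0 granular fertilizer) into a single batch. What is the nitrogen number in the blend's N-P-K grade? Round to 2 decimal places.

10.07% N

Total mass = 26.2 + 16.1 + 108.2 = 150.5 lb.
N mass = 15%×26.2 + 16%×16.1 + 8%×108.2 = 15.162 lb.
% N = 15.162 / 150.5 = 10.0744%.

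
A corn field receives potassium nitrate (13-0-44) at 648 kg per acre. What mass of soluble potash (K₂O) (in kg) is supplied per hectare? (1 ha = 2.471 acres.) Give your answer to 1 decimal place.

K₂O per acre = 648 × 44% = 285.12 kg.
Convert to per hectare: 285.12 × 2.471 = 704.532 kg.

704.5 kg K₂O per hectare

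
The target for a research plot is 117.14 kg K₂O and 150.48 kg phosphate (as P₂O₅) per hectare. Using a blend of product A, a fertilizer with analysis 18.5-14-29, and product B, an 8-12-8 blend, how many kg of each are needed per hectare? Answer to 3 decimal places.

Per-hectare balance (a = product A, b = product B):
K₂O: 0.29·a + 0.08·b = 117.14
P₂O₅: 0.14·a + 0.12·b = 150.48
Eliminate a: (row1) − 0.29/0.14·(row2) → -0.168571·b = -194.569, so b = 1154.2203.
Back-substitute: a = (117.14 − 0.08·1154.2203) / 0.29 = 85.5254.

85.525 kg product A, 1154.220 kg product B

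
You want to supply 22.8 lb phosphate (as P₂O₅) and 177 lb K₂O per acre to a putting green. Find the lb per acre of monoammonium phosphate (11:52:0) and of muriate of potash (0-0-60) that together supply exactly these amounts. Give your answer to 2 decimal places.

With a, b = lb per acre of monoammonium phosphate and muriate of potash:
P₂O₅: 0.52·a + 0·b = 22.8
K₂O: 0·a + 0.6·b = 177
Solving simultaneously: a = 43.8462, b = 295.

43.85 lb monoammonium phosphate, 295.00 lb muriate of potash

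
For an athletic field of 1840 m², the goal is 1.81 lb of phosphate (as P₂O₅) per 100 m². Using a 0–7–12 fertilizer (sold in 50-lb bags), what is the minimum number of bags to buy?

Product per 100 m² = 1.81 / 7% = 25.8571 lb.
Total product = 25.8571 × 1840 / 100 = 475.771 lb.
Bags = ⌈475.771 / 50⌉ = 10.

10 bags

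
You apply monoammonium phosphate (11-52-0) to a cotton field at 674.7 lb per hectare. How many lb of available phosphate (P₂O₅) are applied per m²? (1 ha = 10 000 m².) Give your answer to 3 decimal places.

P₂O₅ per hectare = 674.7 × 52% = 350.844 lb.
Convert to per m²: 350.844 × 0.0001 = 0.0350844 lb.

0.035 lb P₂O₅ per sq m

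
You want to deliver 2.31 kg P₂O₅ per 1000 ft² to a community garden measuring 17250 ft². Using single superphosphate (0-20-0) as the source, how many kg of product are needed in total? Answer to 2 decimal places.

199.24 kg

Product per 1000 ft² = 2.31 / 20% = 11.55 kg.
Total product = 11.55 × 17250 / 1000 = 199.237 kg.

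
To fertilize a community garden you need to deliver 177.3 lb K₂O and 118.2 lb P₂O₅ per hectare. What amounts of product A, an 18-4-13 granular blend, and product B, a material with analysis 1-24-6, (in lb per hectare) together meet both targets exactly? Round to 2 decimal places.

1231.25 lb product A, 287.29 lb product B

Per-hectare balance (a = product A, b = product B):
K₂O: 0.13·a + 0.06·b = 177.3
P₂O₅: 0.04·a + 0.24·b = 118.2
From row1: a = (177.3 − 0.06·b) / 0.13.
Into row2: 0.04·(177.3 − 0.06·b)/0.13 + 0.24·b = 118.2 → b = 287.292, a = 1231.25.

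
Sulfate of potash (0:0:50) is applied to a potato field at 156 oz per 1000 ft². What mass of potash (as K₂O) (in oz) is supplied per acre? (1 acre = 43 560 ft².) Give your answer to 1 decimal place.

K₂O per 1000 ft² = 156 × 50% = 78 oz.
Convert to per acre: 78 × 43.56 = 3397.68 oz.

3397.7 oz K₂O per acre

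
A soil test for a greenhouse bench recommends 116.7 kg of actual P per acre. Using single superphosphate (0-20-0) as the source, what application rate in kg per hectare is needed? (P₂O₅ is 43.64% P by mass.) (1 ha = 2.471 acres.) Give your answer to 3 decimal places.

3303.915 kg of product per hectare

As P₂O₅: 116.7 / 0.4364 = 267.415 kg per acre.
Product per acre = 267.415 / 20% = 1337.08 kg.
Convert to per hectare: 1337.08 × 2.471 = 3303.91499 kg.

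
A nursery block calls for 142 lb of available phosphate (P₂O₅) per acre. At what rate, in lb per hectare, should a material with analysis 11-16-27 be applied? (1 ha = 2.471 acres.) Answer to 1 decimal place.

Product per acre = 142 / 16% = 887.5 lb.
Convert to per hectare: 887.5 × 2.471 = 2193.01 lb.

2193.0 lb of product per hectare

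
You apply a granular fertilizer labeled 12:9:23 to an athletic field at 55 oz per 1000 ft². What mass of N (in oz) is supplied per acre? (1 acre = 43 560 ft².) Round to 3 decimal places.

287.496 oz N per acre

nitrogen per 1000 ft² = 55 × 12% = 6.6 oz.
Convert to per acre: 6.6 × 43.56 = 287.496 oz.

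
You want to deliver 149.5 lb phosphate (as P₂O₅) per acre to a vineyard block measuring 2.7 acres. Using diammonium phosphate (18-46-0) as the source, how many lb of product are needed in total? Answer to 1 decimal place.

Product per acre = 149.5 / 46% = 325 lb.
Total product = 325 × 2.7 = 877.5 lb.

877.5 lb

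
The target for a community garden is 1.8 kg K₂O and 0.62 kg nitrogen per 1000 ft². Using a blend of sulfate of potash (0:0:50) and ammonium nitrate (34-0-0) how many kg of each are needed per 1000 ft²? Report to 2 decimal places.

Let a = kg of sulfate of potash, b = kg of ammonium nitrate (per 1000 ft²).
K₂O: 0.5·a + 0·b = 1.8
N: 0·a + 0.34·b = 0.62
Solving simultaneously: a = 3.6, b = 1.82353.

3.60 kg sulfate of potash, 1.82 kg ammonium nitrate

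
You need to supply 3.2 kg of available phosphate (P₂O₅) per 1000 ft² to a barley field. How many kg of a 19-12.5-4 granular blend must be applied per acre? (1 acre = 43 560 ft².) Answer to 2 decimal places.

Product per 1000 ft² = 3.2 / 12.5% = 25.6 kg.
Convert to per acre: 25.6 × 43.56 = 1115.136 kg.

1115.14 kg of product per acre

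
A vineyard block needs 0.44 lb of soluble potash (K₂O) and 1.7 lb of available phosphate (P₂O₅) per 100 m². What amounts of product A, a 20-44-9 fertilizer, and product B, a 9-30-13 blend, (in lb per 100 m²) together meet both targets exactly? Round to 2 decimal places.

Let a = lb of product A, b = lb of product B (per 100 m²).
K₂O: 0.09·a + 0.13·b = 0.44
P₂O₅: 0.44·a + 0.3·b = 1.7
From row1: a = (0.44 − 0.13·b) / 0.09.
Into row2: 0.44·(0.44 − 0.13·b)/0.09 + 0.3·b = 1.7 → b = 1.34437, a = 2.94702.

2.95 lb product A, 1.34 lb product B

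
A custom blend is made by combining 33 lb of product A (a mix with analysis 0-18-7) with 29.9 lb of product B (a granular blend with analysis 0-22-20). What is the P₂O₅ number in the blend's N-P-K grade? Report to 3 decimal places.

19.901% P₂O₅

Total mass = 33 + 29.9 = 62.9 lb.
P₂O₅ mass = 18%×33 + 22%×29.9 = 12.518 lb.
% P₂O₅ = 12.518 / 62.9 = 19.9014%.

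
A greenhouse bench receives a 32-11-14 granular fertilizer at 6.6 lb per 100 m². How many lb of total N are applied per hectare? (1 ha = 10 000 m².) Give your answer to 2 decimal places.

nitrogen per 100 m² = 6.6 × 32% = 2.112 lb.
Convert to per hectare: 2.112 × 100 = 211.2 lb.

211.20 lb N per hectare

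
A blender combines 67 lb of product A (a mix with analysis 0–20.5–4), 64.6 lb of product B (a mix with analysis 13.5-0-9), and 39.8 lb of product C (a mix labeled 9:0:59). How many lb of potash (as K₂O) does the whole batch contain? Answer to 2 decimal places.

31.98 lb K₂O

K₂O mass = 4%×67 + 9%×64.6 + 59%×39.8 = 31.976 lb.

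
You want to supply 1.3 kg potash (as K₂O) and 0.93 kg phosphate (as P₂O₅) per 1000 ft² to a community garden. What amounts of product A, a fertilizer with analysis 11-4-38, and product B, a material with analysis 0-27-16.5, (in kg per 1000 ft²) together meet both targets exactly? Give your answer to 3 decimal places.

2.058 kg product A, 3.140 kg product B

Per-1000 ft² balance (a = product A, b = product B):
K₂O: 0.38·a + 0.165·b = 1.3
P₂O₅: 0.04·a + 0.27·b = 0.93
Solving simultaneously: a = 2.05781, b = 3.13958.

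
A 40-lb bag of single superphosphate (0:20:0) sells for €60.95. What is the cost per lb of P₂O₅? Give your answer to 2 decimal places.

€7.62 per lb P₂O₅

P₂O₅ in bag = 40 × 20% = 8 lb.
Cost per lb P₂O₅ = €60.95 / 8 = €7.6188.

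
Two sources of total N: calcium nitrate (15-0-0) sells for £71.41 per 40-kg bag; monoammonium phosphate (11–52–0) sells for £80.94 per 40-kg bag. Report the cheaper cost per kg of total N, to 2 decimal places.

calcium nitrate: N per bag = 40 × 15% = 6 kg; cost = 71.41 / 6 = £11.9017/kg N.
monoammonium phosphate: N per bag = 40 × 11% = 4.4 kg; cost = 80.94 / 4.4 = £18.3955/kg N.
calcium nitrate is cheaper.

£11.90 per kg N (calcium nitrate)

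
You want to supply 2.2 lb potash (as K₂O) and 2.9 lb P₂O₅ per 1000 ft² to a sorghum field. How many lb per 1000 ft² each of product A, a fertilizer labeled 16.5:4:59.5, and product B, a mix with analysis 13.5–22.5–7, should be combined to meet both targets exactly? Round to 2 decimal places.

2.23 lb product A, 12.49 lb product B

With a, b = lb per 1000 ft² of product A and product B:
K₂O: 0.595·a + 0.07·b = 2.2
P₂O₅: 0.04·a + 0.225·b = 2.9
From row1: a = (2.2 − 0.07·b) / 0.595.
Into row2: 0.04·(2.2 − 0.07·b)/0.595 + 0.225·b = 2.9 → b = 12.4928, a = 2.22773.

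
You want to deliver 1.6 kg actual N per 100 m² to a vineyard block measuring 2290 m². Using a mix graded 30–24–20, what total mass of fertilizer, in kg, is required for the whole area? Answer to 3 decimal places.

Product per 100 m² = 1.6 / 30% = 5.33333 kg.
Total product = 5.33333 × 2290 / 100 = 122.1333 kg.

122.133 kg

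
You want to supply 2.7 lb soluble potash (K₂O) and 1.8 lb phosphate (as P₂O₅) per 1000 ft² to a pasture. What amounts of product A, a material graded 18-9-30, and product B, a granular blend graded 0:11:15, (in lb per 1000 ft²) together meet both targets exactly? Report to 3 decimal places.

1.385 lb product A, 15.231 lb product B

Let a = lb of product A, b = lb of product B (per 1000 ft²).
K₂O: 0.3·a + 0.15·b = 2.7
P₂O₅: 0.09·a + 0.11·b = 1.8
Eliminate b: (row1) − 0.15/0.11·(row2) → 0.177273·a = 0.245455, so a = 1.38462.
Then b = (1.8 − 0.09·1.38462) / 0.11 = 15.2308.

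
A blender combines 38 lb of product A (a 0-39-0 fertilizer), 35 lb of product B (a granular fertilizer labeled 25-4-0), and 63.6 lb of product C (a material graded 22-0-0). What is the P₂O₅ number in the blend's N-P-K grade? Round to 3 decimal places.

Total mass = 38 + 35 + 63.6 = 136.6 lb.
P₂O₅ mass = 39%×38 + 4%×35 + 0%×63.6 = 16.22 lb.
% P₂O₅ = 16.22 / 136.6 = 11.8741%.

11.874% P₂O₅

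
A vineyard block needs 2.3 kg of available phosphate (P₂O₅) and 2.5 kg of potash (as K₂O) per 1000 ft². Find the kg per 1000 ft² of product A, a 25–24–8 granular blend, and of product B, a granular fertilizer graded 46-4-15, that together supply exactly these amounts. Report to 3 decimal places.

Let a = kg of product A, b = kg of product B (per 1000 ft²).
P₂O₅: 0.24·a + 0.04·b = 2.3
K₂O: 0.08·a + 0.15·b = 2.5
Solving simultaneously: a = 7.46951, b = 12.6829.

7.470 kg product A, 12.683 kg product B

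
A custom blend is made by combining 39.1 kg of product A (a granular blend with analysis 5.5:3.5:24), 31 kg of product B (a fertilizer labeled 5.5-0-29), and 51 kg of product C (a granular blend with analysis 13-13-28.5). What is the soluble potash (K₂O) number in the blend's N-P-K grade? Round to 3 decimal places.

Total mass = 39.1 + 31 + 51 = 121.1 kg.
K₂O mass = 24%×39.1 + 29%×31 + 28.5%×51 = 32.909 kg.
% K₂O = 32.909 / 121.1 = 27.1751%.

27.175% K₂O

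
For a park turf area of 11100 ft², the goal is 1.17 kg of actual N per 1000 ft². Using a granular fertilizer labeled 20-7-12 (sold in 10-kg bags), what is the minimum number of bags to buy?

7 bags

Product per 1000 ft² = 1.17 / 20% = 5.85 kg.
Total product = 5.85 × 11100 / 1000 = 64.935 kg.
Bags = ⌈64.935 / 10⌉ = 7.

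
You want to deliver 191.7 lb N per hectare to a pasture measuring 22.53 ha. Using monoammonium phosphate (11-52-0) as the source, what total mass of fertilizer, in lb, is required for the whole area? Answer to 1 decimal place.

39263.6 lb

Product per hectare = 191.7 / 11% = 1742.73 lb.
Total product = 1742.73 × 22.53 = 39263.645 lb.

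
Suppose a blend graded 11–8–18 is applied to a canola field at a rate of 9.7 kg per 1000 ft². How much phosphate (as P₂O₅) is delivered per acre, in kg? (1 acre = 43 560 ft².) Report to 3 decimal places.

33.803 kg P₂O₅ per acre

P₂O₅ per 1000 ft² = 9.7 × 8% = 0.776 kg.
Convert to per acre: 0.776 × 43.56 = 33.8026 kg.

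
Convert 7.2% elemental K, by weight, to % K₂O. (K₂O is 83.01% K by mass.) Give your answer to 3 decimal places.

8.674% K₂O

%K₂O = 7.2 / 0.8301 = 8.67365%.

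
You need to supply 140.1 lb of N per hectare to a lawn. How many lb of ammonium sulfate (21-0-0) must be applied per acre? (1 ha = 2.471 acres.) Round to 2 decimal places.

269.99 lb of product per acre

Product per hectare = 140.1 / 21% = 667.143 lb.
Convert to per acre: 667.143 × 0.404694 = 269.989 lb.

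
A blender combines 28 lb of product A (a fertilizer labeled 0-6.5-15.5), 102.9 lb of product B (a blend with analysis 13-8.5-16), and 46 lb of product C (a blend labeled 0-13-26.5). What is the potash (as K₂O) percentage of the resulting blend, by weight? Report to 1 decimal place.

18.7% K₂O

Total mass = 28 + 102.9 + 46 = 176.9 lb.
K₂O mass = 15.5%×28 + 16%×102.9 + 26.5%×46 = 32.994 lb.
% K₂O = 32.994 / 176.9 = 18.6512%.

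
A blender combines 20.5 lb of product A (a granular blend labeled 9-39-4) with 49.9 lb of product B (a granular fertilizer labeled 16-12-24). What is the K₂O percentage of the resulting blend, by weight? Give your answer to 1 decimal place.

18.2% K₂O

Total mass = 20.5 + 49.9 = 70.4 lb.
K₂O mass = 4%×20.5 + 24%×49.9 = 12.796 lb.
% K₂O = 12.796 / 70.4 = 18.1761%.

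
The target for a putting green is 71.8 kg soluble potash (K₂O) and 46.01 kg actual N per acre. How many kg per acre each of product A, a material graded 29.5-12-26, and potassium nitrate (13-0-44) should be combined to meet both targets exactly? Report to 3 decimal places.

With a, b = kg per acre of product A and potassium nitrate:
K₂O: 0.26·a + 0.44·b = 71.8
N: 0.295·a + 0.13·b = 46.01
From row1: a = (71.8 − 0.44·b) / 0.26.
Into row2: 0.295·(71.8 − 0.44·b)/0.26 + 0.13·b = 46.01 → b = 96.025, a = 113.65.

113.650 kg product A, 96.025 kg potassium nitrate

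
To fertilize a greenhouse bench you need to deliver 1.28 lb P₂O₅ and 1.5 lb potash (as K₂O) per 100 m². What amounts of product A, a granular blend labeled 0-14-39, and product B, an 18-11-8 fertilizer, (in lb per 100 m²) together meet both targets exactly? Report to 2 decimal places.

Let a = lb of product A, b = lb of product B (per 100 m²).
P₂O₅: 0.14·a + 0.11·b = 1.28
K₂O: 0.39·a + 0.08·b = 1.5
Eliminate b: (row1) − 0.11/0.08·(row2) → -0.39625·a = -0.7825, so a = 1.97476.
Then b = (1.5 − 0.39·1.97476) / 0.08 = 9.12303.

1.97 lb product A, 9.12 lb product B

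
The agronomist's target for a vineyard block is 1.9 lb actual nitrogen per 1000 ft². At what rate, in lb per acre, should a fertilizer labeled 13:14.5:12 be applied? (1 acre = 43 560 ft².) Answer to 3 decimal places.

Product per 1000 ft² = 1.9 / 13% = 14.6154 lb.
Convert to per acre: 14.6154 × 43.56 = 636.6462 lb.

636.646 lb of product per acre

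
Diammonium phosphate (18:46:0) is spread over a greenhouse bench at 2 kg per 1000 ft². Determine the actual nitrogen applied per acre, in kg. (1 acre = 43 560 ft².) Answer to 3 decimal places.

15.682 kg N per acre

nitrogen per 1000 ft² = 2 × 18% = 0.36 kg.
Convert to per acre: 0.36 × 43.56 = 15.6816 kg.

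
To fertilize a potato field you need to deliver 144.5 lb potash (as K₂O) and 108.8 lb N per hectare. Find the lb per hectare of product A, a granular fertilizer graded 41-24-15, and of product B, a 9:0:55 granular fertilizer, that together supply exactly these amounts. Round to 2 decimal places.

With a, b = lb per hectare of product A and product B:
K₂O: 0.15·a + 0.55·b = 144.5
N: 0.41·a + 0.09·b = 108.8
Eliminate a: (row1) − 0.15/0.41·(row2) → 0.517073·b = 104.695, so b = 202.476.
Back-substitute: a = (144.5 − 0.55·202.476) / 0.15 = 220.9198.

220.92 lb product A, 202.48 lb product B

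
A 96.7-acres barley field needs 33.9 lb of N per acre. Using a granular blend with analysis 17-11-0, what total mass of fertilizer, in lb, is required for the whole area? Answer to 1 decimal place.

Product per acre = 33.9 / 17% = 199.412 lb.
Total product = 199.412 × 96.7 = 19283.12 lb.

19283.1 lb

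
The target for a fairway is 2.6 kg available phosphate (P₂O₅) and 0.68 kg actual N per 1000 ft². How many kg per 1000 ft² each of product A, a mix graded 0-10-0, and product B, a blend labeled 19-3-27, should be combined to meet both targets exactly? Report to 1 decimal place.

24.9 kg product A, 3.6 kg product B

With a, b = kg per 1000 ft² of product A and product B:
P₂O₅: 0.1·a + 0.03·b = 2.6
N: 0·a + 0.19·b = 0.68
Solving simultaneously: a = 24.9263, b = 3.57895.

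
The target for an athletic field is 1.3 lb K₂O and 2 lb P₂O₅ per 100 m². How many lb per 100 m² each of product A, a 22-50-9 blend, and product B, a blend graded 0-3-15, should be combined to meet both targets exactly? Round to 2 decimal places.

Let a = lb of product A, b = lb of product B (per 100 m²).
K₂O: 0.09·a + 0.15·b = 1.3
P₂O₅: 0.5·a + 0.03·b = 2
Eliminate a: (row1) − 0.09/0.5·(row2) → 0.1446·b = 0.94, so b = 6.50069.
Back-substitute: a = (1.3 − 0.15·6.50069) / 0.09 = 3.60996.

3.61 lb product A, 6.50 lb product B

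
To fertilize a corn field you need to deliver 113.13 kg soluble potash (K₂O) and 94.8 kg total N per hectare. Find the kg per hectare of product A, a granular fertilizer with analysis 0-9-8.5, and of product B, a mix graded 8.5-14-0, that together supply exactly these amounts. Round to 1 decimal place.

With a, b = kg per hectare of product A and product B:
K₂O: 0.085·a + 0·b = 113.13
N: 0·a + 0.085·b = 94.8
Solving simultaneously: a = 1330.94, b = 1115.29.

1330.9 kg product A, 1115.3 kg product B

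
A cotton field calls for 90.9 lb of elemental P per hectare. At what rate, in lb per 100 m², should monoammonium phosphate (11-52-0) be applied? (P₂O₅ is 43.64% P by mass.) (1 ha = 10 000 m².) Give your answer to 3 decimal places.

As P₂O₅: 90.9 / 0.4364 = 208.295 lb per hectare.
Product per hectare = 208.295 / 52% = 400.568 lb.
Convert to per 100 m²: 400.568 × 0.01 = 4.00568 lb.

4.006 lb of product per hundred sq m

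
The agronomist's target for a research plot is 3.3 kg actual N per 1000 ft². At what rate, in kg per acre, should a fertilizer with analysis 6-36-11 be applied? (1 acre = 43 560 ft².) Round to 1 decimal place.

Product per 1000 ft² = 3.3 / 6% = 55 kg.
Convert to per acre: 55 × 43.56 = 2395.8 kg.

2395.8 kg of product per acre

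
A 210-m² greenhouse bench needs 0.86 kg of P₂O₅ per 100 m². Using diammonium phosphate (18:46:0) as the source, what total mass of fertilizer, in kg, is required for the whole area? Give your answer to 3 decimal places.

Product per 100 m² = 0.86 / 46% = 1.86957 kg.
Total product = 1.86957 × 210 / 100 = 3.92609 kg.

3.926 kg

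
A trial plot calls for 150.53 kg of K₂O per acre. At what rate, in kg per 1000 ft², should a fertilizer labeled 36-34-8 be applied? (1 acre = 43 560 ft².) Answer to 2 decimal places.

43.20 kg of product per thousand sq ft

Product per acre = 150.53 / 8% = 1881.62 kg.
Convert to per 1000 ft²: 1881.62 × 0.0229568 = 43.1962 kg.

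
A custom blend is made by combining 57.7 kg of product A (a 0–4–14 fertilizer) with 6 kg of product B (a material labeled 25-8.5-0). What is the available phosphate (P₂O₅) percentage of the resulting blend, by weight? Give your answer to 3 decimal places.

Total mass = 57.7 + 6 = 63.7 kg.
P₂O₅ mass = 4%×57.7 + 8.5%×6 = 2.818 kg.
% P₂O₅ = 2.818 / 63.7 = 4.42386%.

4.424% P₂O₅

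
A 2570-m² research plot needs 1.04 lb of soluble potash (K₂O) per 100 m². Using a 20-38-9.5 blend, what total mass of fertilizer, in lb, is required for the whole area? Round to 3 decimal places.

281.347 lb

Product per 100 m² = 1.04 / 9.5% = 10.9474 lb.
Total product = 10.9474 × 2570 / 100 = 281.3474 lb.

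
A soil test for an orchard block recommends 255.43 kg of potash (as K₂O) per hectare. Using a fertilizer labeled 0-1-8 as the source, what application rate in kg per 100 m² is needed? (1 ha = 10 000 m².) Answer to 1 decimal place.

31.9 kg of product per hundred sq m

Product per hectare = 255.43 / 8% = 3192.88 kg.
Convert to per 100 m²: 3192.88 × 0.01 = 31.9288 kg.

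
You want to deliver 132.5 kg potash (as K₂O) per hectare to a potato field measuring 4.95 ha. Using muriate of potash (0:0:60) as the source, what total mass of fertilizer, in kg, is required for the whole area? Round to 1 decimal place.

1093.1 kg

Product per hectare = 132.5 / 60% = 220.833 kg.
Total product = 220.833 × 4.95 = 1093.12 kg.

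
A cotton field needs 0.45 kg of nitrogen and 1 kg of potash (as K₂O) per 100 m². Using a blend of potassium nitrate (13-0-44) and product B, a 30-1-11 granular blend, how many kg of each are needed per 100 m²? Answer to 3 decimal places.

2.128 kg potassium nitrate, 0.578 kg product B

Per-100 m² balance (a = potassium nitrate, b = product B):
N: 0.13·a + 0.3·b = 0.45
K₂O: 0.44·a + 0.11·b = 1
Solving simultaneously: a = 2.12829, b = 0.57774.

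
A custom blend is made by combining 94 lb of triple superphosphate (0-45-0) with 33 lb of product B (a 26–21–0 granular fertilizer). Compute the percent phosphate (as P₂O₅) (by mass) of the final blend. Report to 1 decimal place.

Total mass = 94 + 33 = 127 lb.
P₂O₅ mass = 45%×94 + 21%×33 = 49.23 lb.
% P₂O₅ = 49.23 / 127 = 38.7638%.

38.8% P₂O₅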